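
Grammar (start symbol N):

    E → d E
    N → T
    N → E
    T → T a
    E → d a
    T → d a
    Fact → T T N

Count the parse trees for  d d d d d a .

1

Parse trees for d d d d d a:
  [N [E d [E d [E d [E d [E d a]]]]]]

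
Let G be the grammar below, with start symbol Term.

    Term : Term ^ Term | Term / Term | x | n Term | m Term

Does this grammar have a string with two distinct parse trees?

Ambiguous

Witness: m x / x

Derivation 1: Term ⇒ Term / Term ⇒ m Term / Term ⇒ m x / Term ⇒ m x / x
Derivation 2: Term ⇒ m Term ⇒ m Term / Term ⇒ m x / Term ⇒ m x / x

Two distinct leftmost derivations for the same string.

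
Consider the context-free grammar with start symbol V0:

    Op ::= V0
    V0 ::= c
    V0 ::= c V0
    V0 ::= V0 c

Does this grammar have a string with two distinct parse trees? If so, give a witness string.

Witness: c c

Derivation 1: V0 ⇒ c V0 ⇒ c c
Derivation 2: V0 ⇒ V0 c ⇒ c c

Two distinct leftmost derivations for the same string.

Ambiguous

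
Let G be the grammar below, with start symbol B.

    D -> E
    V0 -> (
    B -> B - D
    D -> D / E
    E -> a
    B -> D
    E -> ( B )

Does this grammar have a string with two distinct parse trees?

(V0 is unreachable from B, so its rules don't affect L(B).) This is a standard precedence ladder (B over D over E), with each level left-recursive on its own operator ('-' at B, '/' at D). That structure is LR(1), hence unambiguous.

Unambiguous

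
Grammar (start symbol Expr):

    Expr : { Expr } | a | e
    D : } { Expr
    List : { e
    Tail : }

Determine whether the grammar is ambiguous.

(D, List, Tail are unreachable from Expr, so their rules don't affect L(Expr).) Each string is a nest of matched brackets around a single atom. An opening bracket forces the recursive rule; an atom forces the base rule.

Unambiguous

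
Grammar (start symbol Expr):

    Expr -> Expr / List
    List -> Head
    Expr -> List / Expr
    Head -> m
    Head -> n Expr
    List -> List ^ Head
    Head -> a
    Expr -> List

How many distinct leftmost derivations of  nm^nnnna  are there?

Parse trees for nm^nnnna:
  [Expr [List [Head n [Expr [List [List [Head m]] ^ [Head n [Expr [List [Head n [Expr [List [Head n [Expr [List [Head n [Expr [List [Head a]]]]]]]]]]]]]]]]]]
  [Expr [List [List [Head n [Expr [List [Head m]]]]] ^ [Head n [Expr [List [Head n [Expr [List [Head n [Expr [List [Head n [Expr [List [Head a]]]]]]]]]]]]]]]

2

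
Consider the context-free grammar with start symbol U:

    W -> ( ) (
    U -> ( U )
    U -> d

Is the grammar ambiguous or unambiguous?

Unambiguous

Only U is reachable from U; ignoring the rest: L(U) is { openⁿ atom closeⁿ : n ≥ 0 }. The bracket depth fixes n, and the derivation is forced at every step.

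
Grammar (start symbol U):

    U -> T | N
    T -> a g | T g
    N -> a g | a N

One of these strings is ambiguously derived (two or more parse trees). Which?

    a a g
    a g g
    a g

a g

a a g: 1 tree
a g g: 1 tree
a g: 2 trees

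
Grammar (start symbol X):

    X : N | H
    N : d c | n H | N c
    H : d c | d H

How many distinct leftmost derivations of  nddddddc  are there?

Parse trees for nddddddc:
  [X [N n [H d [H d [H d [H d [H d [H d c]]]]]]]]

1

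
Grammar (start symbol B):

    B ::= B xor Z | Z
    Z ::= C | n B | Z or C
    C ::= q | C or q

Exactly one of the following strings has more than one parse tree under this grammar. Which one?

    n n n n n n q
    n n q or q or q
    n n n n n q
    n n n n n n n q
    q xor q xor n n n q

n n q or q or q

n n n n n n q: 1 tree
n n q or q or q: 13 trees
n n n n n q: 1 tree
n n n n n n n q: 1 tree
q xor q xor n n n q: 1 tree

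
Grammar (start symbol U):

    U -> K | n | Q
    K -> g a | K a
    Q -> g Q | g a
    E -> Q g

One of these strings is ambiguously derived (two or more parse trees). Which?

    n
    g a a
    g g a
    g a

g a

n: 1 tree
g a a: 1 tree
g g a: 1 tree
g a: 2 trees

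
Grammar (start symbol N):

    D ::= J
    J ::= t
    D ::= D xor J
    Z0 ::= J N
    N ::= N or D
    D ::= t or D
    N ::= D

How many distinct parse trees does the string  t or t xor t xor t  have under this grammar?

Parse trees for t or t xor t xor t:
  [N [N [D [J t]]] or [D [D [D [J t]] xor [J t]] xor [J t]]]
  [N [D [D [D t or [D [J t]]] xor [J t]] xor [J t]]]
  [N [D [D t or [D [D [J t]] xor [J t]]] xor [J t]]]
  [N [D t or [D [D [D [J t]] xor [J t]] xor [J t]]]]

4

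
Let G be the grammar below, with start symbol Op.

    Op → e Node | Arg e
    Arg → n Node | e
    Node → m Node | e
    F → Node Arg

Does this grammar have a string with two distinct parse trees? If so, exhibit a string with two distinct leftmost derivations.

Ambiguous

Witness: e e

Derivation 1: Op ⇒ e Node ⇒ e e
Derivation 2: Op ⇒ Arg e ⇒ e e

Two distinct leftmost derivations for the same string.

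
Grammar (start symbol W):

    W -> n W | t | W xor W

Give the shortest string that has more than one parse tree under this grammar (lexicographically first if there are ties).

length 1: no string has ≥2 trees
length 2: no string has ≥2 trees
length 3: no string has ≥2 trees
length 4: n t xor t has 2 parse trees

Two derivations of n t xor t:
  W ⇒ n W ⇒ n W xor W ⇒ n t xor W ⇒ n t xor t
  W ⇒ W xor W ⇒ n W xor W ⇒ n t xor W ⇒ n t xor t

n t xor t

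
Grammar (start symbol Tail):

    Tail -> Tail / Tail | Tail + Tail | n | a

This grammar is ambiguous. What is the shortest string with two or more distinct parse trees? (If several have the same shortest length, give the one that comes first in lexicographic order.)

length 1: no string has ≥2 trees
length 3: no string has ≥2 trees
length 5: a + a + a has 2 parse trees

Two derivations of a + a + a:
  Tail ⇒ Tail + Tail ⇒ Tail + Tail + Tail ⇒ a + Tail + Tail ⇒ a + a + Tail ⇒ a + a + a
  Tail ⇒ Tail + Tail ⇒ a + Tail ⇒ a + Tail + Tail ⇒ a + a + Tail ⇒ a + a + a

a + a + a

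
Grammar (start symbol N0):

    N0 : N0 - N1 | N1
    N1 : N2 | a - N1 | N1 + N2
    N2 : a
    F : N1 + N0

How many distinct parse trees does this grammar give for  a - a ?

2

Parse trees for a - a:
  [N0 [N0 [N1 [N2 a]]] - [N1 [N2 a]]]
  [N0 [N1 a - [N1 [N2 a]]]]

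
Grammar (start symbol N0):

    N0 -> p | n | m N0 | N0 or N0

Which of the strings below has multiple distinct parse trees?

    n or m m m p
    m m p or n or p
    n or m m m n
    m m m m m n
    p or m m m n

n or m m m p: 1 tree
m m p or n or p: 9 trees
n or m m m n: 1 tree
m m m m m n: 1 tree
p or m m m n: 1 tree

m m p or n or p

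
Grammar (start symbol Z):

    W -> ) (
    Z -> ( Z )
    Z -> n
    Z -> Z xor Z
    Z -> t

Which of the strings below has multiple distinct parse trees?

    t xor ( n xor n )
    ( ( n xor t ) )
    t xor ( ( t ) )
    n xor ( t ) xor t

t xor ( n xor n ): 1 tree
( ( n xor t ) ): 1 tree
t xor ( ( t ) ): 1 tree
n xor ( t ) xor t: 2 trees

n xor ( t ) xor t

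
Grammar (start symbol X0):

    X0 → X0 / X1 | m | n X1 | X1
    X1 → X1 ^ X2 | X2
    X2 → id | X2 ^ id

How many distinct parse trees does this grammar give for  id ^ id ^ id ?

4

Parse trees for id ^ id ^ id:
  [X0 [X1 [X1 [X2 id]] ^ [X2 [X2 id] ^ id]]]
  [X0 [X1 [X1 [X1 [X2 id]] ^ [X2 id]] ^ [X2 id]]]
  [X0 [X1 [X1 [X2 [X2 id] ^ id]] ^ [X2 id]]]
  [X0 [X1 [X2 [X2 [X2 id] ^ id] ^ id]]]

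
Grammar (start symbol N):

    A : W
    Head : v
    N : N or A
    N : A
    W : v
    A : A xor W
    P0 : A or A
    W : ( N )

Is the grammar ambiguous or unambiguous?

Unambiguous

Only N, A, W are reachable from N; ignoring the rest: N → N or A | A  ;  A → A xor W | W  — a left-associative chain with W at the bottom. Each string factors uniquely by precedence.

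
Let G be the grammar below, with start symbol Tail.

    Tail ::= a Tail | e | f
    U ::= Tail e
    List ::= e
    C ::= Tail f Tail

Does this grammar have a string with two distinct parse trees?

(U, List, C are unreachable from Tail, so their rules don't affect L(Tail).) The reachable rules are right-linear with at most one rule per (nonterminal, next-terminal) pair. Each input token forces the next rule, so parsing is deterministic.

Unambiguous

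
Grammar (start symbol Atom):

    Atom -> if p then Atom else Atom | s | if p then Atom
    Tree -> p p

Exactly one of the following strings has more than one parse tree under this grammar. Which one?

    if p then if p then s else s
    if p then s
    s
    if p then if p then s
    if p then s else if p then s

if p then if p then s else s: 2 trees
if p then s: 1 tree
s: 1 tree
if p then if p then s: 1 tree
if p then s else if p then s: 1 tree

if p then if p then s else s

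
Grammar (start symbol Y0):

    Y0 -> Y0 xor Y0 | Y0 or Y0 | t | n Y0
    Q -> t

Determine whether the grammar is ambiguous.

Witness: n t or t

Derivation 1: Y0 ⇒ Y0 or Y0 ⇒ n Y0 or Y0 ⇒ n t or Y0 ⇒ n t or t
Derivation 2: Y0 ⇒ n Y0 ⇒ n Y0 or Y0 ⇒ n t or Y0 ⇒ n t or t

Two distinct leftmost derivations for the same string.

Ambiguous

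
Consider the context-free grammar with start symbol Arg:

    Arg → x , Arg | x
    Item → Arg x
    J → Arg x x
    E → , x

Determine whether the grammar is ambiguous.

Unambiguous

(Item, J, E are unreachable from Arg, so their rules don't affect L(Arg).) The reachable grammar is A → atom sep A | atom. Each atom is followed by either the separator (recurse) or end-of-string (stop) — no choice point.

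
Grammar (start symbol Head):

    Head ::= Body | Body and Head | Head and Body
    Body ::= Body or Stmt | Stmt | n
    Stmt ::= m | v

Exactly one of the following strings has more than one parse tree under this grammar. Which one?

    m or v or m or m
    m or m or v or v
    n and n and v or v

m or v or m or m: 1 tree
m or m or v or v: 1 tree
n and n and v or v: 4 trees

n and n and v or v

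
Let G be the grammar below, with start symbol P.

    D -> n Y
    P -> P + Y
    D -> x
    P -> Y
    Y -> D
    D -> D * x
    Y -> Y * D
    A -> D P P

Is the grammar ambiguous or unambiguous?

Witness: x * x

Derivation 1: P ⇒ Y ⇒ D ⇒ D * x ⇒ x * x
Derivation 2: P ⇒ Y ⇒ Y * D ⇒ D * D ⇒ x * D ⇒ x * x

Two distinct leftmost derivations for the same string.

Ambiguous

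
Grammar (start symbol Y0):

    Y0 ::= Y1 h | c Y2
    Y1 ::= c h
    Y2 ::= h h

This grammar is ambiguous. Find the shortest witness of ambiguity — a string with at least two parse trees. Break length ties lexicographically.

length 3: c h h has 2 parse trees

Two derivations of c h h:
  Y0 ⇒ Y1 h ⇒ c h h
  Y0 ⇒ c Y2 ⇒ c h h

c h h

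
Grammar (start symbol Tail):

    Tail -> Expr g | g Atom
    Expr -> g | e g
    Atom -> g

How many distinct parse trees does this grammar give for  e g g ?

Parse trees for e g g:
  [Tail [Expr e g] g]

1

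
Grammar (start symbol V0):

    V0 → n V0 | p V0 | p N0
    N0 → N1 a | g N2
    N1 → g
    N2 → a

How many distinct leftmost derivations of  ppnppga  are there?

Parse trees for ppnppga:
  [V0 p [V0 p [V0 n [V0 p [V0 p [N0 [N1 g] a]]]]]]
  [V0 p [V0 p [V0 n [V0 p [V0 p [N0 g [N2 a]]]]]]]

2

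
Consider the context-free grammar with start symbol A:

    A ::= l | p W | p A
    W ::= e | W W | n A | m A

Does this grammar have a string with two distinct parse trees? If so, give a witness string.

Witness: p e e e

Derivation 1: A ⇒ p W ⇒ p W W ⇒ p e W ⇒ p e W W ⇒ p e e W ⇒ p e e e
Derivation 2: A ⇒ p W ⇒ p W W ⇒ p W W W ⇒ p e W W ⇒ p e e W ⇒ p e e e

Two distinct leftmost derivations for the same string.

Ambiguous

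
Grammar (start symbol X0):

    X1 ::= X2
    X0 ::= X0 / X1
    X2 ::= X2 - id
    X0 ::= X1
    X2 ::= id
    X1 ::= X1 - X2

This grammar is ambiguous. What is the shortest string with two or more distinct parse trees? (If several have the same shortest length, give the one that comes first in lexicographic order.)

id - id

length 1: no string has ≥2 trees
length 3: id - id has 2 parse trees

Two derivations of id - id:
  X0 ⇒ X1 ⇒ X2 ⇒ X2 - id ⇒ id - id
  X0 ⇒ X1 ⇒ X1 - X2 ⇒ X2 - X2 ⇒ id - X2 ⇒ id - id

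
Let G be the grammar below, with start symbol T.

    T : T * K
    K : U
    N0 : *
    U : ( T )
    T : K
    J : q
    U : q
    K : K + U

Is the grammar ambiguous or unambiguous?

Unambiguous

Only T, K, U are reachable from T; ignoring the rest: T → T * K | K  ;  K → K + U | U  — a left-associative chain with U at the bottom. Each string factors uniquely by precedence.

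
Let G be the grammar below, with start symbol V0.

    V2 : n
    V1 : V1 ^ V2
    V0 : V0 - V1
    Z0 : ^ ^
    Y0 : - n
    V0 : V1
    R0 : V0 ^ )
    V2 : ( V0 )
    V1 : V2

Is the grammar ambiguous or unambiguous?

Unambiguous

(R0, Y0, Z0 are unreachable from V0, so their rules don't affect L(V0).) This is a standard precedence ladder (V0 over V1 over V2), with each level left-recursive on its own operator ('-' at V0, '^' at V1). That structure is LR(1), hence unambiguous.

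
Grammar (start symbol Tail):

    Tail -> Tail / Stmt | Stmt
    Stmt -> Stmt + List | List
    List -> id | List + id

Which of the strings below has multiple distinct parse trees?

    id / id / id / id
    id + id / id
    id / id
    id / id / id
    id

id / id / id / id: 1 tree
id + id / id: 2 trees
id / id: 1 tree
id / id / id: 1 tree
id: 1 tree

id + id / id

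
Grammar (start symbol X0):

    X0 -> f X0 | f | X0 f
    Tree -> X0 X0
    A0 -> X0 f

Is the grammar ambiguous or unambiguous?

Witness: f f

Derivation 1: X0 ⇒ f X0 ⇒ f f
Derivation 2: X0 ⇒ X0 f ⇒ f f

Two distinct leftmost derivations for the same string.

Ambiguous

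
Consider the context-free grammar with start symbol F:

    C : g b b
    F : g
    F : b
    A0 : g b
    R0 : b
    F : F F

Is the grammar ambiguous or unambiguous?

Ambiguous

Witness: b b b

Derivation 1: F ⇒ F F ⇒ b F ⇒ b F F ⇒ b b F ⇒ b b b
Derivation 2: F ⇒ F F ⇒ F F F ⇒ b F F ⇒ b b F ⇒ b b b

Two distinct leftmost derivations for the same string.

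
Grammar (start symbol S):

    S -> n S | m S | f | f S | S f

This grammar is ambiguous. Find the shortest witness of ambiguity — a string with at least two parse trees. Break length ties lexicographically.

length 1: no string has ≥2 trees
length 2: f f has 2 parse trees

Two derivations of f f:
  S ⇒ f S ⇒ f f
  S ⇒ S f ⇒ f f

f f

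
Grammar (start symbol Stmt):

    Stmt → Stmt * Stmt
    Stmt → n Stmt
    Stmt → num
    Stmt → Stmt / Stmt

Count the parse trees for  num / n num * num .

Parse trees for num / n num * num:
  [Stmt [Stmt [Stmt num] / [Stmt n [Stmt num]]] * [Stmt num]]
  [Stmt [Stmt num] / [Stmt [Stmt n [Stmt num]] * [Stmt num]]]
  [Stmt [Stmt num] / [Stmt n [Stmt [Stmt num] * [Stmt num]]]]

3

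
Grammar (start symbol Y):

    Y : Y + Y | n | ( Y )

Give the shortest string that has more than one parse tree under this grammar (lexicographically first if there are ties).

n + n + n

length 1: no string has ≥2 trees
length 3: no string has ≥2 trees
length 5: n + n + n has 2 parse trees

Two derivations of n + n + n:
  Y ⇒ Y + Y ⇒ Y + Y + Y ⇒ n + Y + Y ⇒ n + n + Y ⇒ n + n + n
  Y ⇒ Y + Y ⇒ n + Y ⇒ n + Y + Y ⇒ n + n + Y ⇒ n + n + n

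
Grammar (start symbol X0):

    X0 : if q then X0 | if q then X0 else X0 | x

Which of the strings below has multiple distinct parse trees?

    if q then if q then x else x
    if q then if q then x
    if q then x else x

if q then if q then x else x

if q then if q then x else x: 2 trees
if q then if q then x: 1 tree
if q then x else x: 1 tree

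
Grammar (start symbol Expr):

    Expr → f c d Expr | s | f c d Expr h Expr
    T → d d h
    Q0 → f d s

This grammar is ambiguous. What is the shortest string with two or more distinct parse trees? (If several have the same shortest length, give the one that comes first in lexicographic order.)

length 1: no string has ≥2 trees
length 4: no string has ≥2 trees
length 6: no string has ≥2 trees
length 7: no string has ≥2 trees
length 9: f c d f c d s h s has 2 parse trees

Two derivations of f c d f c d s h s:
  Expr ⇒ f c d Expr ⇒ f c d f c d Expr h Expr ⇒ f c d f c d s h Expr ⇒ f c d f c d s h s
  Expr ⇒ f c d Expr h Expr ⇒ f c d f c d Expr h Expr ⇒ f c d f c d s h Expr ⇒ f c d f c d s h s

f c d f c d s h s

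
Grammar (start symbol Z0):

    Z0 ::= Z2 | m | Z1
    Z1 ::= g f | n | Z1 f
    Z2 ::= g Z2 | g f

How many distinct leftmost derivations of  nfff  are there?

1

Parse trees for nfff:
  [Z0 [Z1 [Z1 [Z1 [Z1 n] f] f] f]]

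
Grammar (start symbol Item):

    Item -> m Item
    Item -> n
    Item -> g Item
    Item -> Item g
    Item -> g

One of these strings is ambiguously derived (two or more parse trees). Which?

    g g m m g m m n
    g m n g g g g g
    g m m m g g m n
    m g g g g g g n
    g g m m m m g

g m n g g g g g

g g m m g m m n: 1 tree
g m n g g g g g: 21 trees
g m m m g g m n: 1 tree
m g g g g g g n: 1 tree
g g m m m m g: 1 tree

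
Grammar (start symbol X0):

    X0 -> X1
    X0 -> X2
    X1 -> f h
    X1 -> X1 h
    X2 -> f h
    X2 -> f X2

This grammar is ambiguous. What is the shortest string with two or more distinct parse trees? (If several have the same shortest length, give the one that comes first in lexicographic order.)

f h

length 2: f h has 2 parse trees

Two derivations of f h:
  X0 ⇒ X1 ⇒ f h
  X0 ⇒ X2 ⇒ f h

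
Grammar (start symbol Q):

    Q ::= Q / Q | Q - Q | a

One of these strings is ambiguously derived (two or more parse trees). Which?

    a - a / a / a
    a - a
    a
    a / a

a - a / a / a

a - a / a / a: 5 trees
a - a: 1 tree
a: 1 tree
a / a: 1 tree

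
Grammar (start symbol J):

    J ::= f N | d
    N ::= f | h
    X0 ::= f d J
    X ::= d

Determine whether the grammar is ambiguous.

Unambiguous

Only J, N are reachable from J; ignoring the rest: The reachable rules are right-linear with at most one rule per (nonterminal, next-terminal) pair. Each input token forces the next rule, so parsing is deterministic.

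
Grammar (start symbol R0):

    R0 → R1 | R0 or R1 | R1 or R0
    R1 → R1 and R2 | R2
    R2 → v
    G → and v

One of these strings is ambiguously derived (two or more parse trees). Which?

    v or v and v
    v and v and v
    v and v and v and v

v or v and v: 2 trees
v and v and v: 1 tree
v and v and v and v: 1 tree

v or v and v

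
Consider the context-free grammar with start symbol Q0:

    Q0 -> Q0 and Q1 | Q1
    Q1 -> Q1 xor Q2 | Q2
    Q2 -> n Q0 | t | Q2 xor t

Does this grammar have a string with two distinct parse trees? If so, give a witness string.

Ambiguous

Witness: t xor t

Derivation 1: Q0 ⇒ Q1 ⇒ Q1 xor Q2 ⇒ Q2 xor Q2 ⇒ t xor Q2 ⇒ t xor t
Derivation 2: Q0 ⇒ Q1 ⇒ Q2 ⇒ Q2 xor t ⇒ t xor t

Two distinct leftmost derivations for the same string.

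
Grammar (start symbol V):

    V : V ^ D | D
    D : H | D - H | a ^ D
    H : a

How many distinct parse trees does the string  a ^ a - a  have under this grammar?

3

Parse trees for a ^ a - a:
  [V [V [D [H a]]] ^ [D [D [H a]] - [H a]]]
  [V [D [D a ^ [D [H a]]] - [H a]]]
  [V [D a ^ [D [D [H a]] - [H a]]]]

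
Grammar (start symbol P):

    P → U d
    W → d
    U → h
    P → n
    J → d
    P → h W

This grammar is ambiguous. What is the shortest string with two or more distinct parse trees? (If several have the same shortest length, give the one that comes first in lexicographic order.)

h d

length 1: no string has ≥2 trees
length 2: h d has 2 parse trees

Two derivations of h d:
  P ⇒ U d ⇒ h d
  P ⇒ h W ⇒ h d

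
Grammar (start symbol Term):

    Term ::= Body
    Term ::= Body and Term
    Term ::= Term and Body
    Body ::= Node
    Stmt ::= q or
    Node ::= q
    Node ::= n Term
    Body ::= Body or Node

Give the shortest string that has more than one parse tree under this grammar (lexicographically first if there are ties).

length 1: no string has ≥2 trees
length 2: no string has ≥2 trees
length 3: q and q has 2 parse trees

Two derivations of q and q:
  Term ⇒ Body and Term ⇒ Node and Term ⇒ q and Term ⇒ q and Body ⇒ q and Node ⇒ q and q
  Term ⇒ Term and Body ⇒ Body and Body ⇒ Node and Body ⇒ q and Body ⇒ q and Node ⇒ q and q

q and q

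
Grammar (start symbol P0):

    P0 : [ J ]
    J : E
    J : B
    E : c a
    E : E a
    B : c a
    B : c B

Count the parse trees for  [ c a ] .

Parse trees for [ c a ]:
  [P0 [ [J [E c a]] ]]
  [P0 [ [J [B c a]] ]]

2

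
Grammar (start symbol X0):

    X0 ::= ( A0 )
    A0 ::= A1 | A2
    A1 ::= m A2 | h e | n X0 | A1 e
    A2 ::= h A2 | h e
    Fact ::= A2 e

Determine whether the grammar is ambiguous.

Ambiguous

Witness: ( h e )

Derivation 1: X0 ⇒ ( A0 ) ⇒ ( A1 ) ⇒ ( h e )
Derivation 2: X0 ⇒ ( A0 ) ⇒ ( A2 ) ⇒ ( h e )

Two distinct leftmost derivations for the same string.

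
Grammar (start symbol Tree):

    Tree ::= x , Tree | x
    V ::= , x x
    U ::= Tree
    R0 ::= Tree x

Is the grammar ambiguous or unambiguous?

Unambiguous

(V, U, R0 are unreachable from Tree, so their rules don't affect L(Tree).) Right-recursive list with a separator: after each atom, whether the separator follows determines the rule. One parse per string.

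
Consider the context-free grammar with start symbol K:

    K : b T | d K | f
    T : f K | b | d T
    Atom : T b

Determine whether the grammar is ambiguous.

Unambiguous

Only K, T are reachable from K; ignoring the rest: Restricted to the reachable nonterminals, every rule has the form A → t or A → t B, and no two rules for the same A share a first terminal. The grammar encodes a DFA — one run per string.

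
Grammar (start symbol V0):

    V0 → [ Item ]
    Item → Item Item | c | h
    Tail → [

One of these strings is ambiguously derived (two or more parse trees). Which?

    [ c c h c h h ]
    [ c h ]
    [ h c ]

[ c c h c h h ]

[ c c h c h h ]: 42 trees
[ c h ]: 1 tree
[ h c ]: 1 tree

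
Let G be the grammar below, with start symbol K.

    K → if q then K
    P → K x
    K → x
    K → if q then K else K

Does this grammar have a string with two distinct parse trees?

Ambiguous

Witness: if q then if q then x else x

Derivation 1: K ⇒ if q then K ⇒ if q then if q then K else K ⇒ if q then if q then x else K ⇒ if q then if q then x else x
Derivation 2: K ⇒ if q then K else K ⇒ if q then if q then K else K ⇒ if q then if q then x else K ⇒ if q then if q then x else x

Two distinct leftmost derivations for the same string.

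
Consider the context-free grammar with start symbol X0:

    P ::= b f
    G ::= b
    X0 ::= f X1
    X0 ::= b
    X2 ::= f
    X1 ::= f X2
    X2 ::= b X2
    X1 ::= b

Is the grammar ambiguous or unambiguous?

Unambiguous

Only X0, X1, X2 are reachable from X0; ignoring the rest: The reachable rules are right-linear with at most one rule per (nonterminal, next-terminal) pair. Each input token forces the next rule, so parsing is deterministic.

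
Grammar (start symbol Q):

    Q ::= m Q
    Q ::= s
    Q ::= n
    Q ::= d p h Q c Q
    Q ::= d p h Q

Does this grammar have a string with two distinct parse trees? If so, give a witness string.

Witness: d p h d p h n c n

Derivation 1: Q ⇒ d p h Q c Q ⇒ d p h d p h Q c Q ⇒ d p h d p h n c Q ⇒ d p h d p h n c n
Derivation 2: Q ⇒ d p h Q ⇒ d p h d p h Q c Q ⇒ d p h d p h n c Q ⇒ d p h d p h n c n

Two distinct leftmost derivations for the same string.

Ambiguous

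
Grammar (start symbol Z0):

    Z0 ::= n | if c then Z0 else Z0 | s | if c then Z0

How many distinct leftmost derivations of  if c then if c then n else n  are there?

2

Parse trees for if c then if c then n else n:
  [Z0 if c then [Z0 if c then [Z0 n]] else [Z0 n]]
  [Z0 if c then [Z0 if c then [Z0 n] else [Z0 n]]]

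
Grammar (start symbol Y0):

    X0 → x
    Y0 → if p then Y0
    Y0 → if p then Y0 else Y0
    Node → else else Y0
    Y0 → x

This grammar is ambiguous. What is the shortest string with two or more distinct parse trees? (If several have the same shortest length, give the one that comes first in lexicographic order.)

if p then if p then x else x

length 1: no string has ≥2 trees
length 4: no string has ≥2 trees
length 6: no string has ≥2 trees
length 7: no string has ≥2 trees
length 9: if p then if p then x else x has 2 parse trees

Two derivations of if p then if p then x else x:
  Y0 ⇒ if p then Y0 ⇒ if p then if p then Y0 else Y0 ⇒ if p then if p then x else Y0 ⇒ if p then if p then x else x
  Y0 ⇒ if p then Y0 else Y0 ⇒ if p then if p then Y0 else Y0 ⇒ if p then if p then x else Y0 ⇒ if p then if p then x else x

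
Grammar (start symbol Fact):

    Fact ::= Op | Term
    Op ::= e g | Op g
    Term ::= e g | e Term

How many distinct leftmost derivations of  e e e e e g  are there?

1

Parse trees for e e e e e g:
  [Fact [Term e [Term e [Term e [Term e [Term e g]]]]]]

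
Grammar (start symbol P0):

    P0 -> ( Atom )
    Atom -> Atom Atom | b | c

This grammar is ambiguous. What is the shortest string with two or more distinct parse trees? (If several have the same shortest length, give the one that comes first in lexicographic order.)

length 3: no string has ≥2 trees
length 4: no string has ≥2 trees
length 5: ( b b b ) has 2 parse trees

Two derivations of ( b b b ):
  P0 ⇒ ( Atom ) ⇒ ( Atom Atom ) ⇒ ( Atom Atom Atom ) ⇒ ( b Atom Atom ) ⇒ ( b b Atom ) ⇒ ( b b b )
  P0 ⇒ ( Atom ) ⇒ ( Atom Atom ) ⇒ ( b Atom ) ⇒ ( b Atom Atom ) ⇒ ( b b Atom ) ⇒ ( b b b )

( b b b )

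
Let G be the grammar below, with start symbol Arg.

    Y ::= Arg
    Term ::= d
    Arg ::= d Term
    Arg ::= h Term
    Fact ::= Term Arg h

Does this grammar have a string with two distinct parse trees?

(Fact, Y are unreachable from Arg, so their rules don't affect L(Arg).) The reachable rules are right-linear with at most one rule per (nonterminal, next-terminal) pair. Each input token forces the next rule, so parsing is deterministic.

Unambiguous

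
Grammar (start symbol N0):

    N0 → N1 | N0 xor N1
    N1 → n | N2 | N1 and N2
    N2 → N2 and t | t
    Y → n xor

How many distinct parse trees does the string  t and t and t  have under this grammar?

4

Parse trees for t and t and t:
  [N0 [N1 [N2 [N2 [N2 t] and t] and t]]]
  [N0 [N1 [N1 [N2 t]] and [N2 [N2 t] and t]]]
  [N0 [N1 [N1 [N2 [N2 t] and t]] and [N2 t]]]
  [N0 [N1 [N1 [N1 [N2 t]] and [N2 t]] and [N2 t]]]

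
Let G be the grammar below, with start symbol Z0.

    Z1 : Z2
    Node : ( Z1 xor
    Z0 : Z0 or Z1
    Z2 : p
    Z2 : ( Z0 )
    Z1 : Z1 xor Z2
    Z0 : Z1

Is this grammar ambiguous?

(Node is unreachable from Z0, so its rules don't affect L(Z0).) The grammar is stratified — Z0 handles 'or' (left-recursive), Z1 handles 'xor', Z2 atoms. Each operator has a fixed associativity and precedence level, so every string has one parse.

Unambiguous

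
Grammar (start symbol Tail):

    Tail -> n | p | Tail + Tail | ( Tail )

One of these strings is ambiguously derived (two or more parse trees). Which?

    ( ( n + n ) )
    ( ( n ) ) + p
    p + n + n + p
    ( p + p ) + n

( ( n + n ) ): 1 tree
( ( n ) ) + p: 1 tree
p + n + n + p: 5 trees
( p + p ) + n: 1 tree

p + n + n + p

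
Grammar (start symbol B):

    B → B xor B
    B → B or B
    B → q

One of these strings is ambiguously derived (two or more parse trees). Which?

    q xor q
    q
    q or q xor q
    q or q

q xor q: 1 tree
q: 1 tree
q or q xor q: 2 trees
q or q: 1 tree

q or q xor q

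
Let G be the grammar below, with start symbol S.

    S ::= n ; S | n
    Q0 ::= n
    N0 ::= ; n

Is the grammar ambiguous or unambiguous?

Unambiguous

Only S is reachable from S; ignoring the rest: The reachable grammar is A → atom sep A | atom. Each atom is followed by either the separator (recurse) or end-of-string (stop) — no choice point.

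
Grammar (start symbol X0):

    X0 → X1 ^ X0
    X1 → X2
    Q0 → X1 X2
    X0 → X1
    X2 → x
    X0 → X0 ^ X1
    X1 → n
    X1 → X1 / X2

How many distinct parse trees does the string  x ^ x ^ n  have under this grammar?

Parse trees for x ^ x ^ n:
  [X0 [X1 [X2 x]] ^ [X0 [X1 [X2 x]] ^ [X0 [X1 n]]]]
  [X0 [X1 [X2 x]] ^ [X0 [X0 [X1 [X2 x]]] ^ [X1 n]]]
  [X0 [X0 [X1 [X2 x]] ^ [X0 [X1 [X2 x]]]] ^ [X1 n]]
  [X0 [X0 [X0 [X1 [X2 x]]] ^ [X1 [X2 x]]] ^ [X1 n]]

4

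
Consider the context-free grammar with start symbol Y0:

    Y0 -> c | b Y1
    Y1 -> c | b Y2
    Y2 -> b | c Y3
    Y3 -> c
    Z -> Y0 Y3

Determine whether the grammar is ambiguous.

Unambiguous

(Z is unreachable from Y0, so its rules don't affect L(Y0).) Restricted to the reachable nonterminals, every rule has the form A → t or A → t B, and no two rules for the same A share a first terminal. The grammar encodes a DFA — one run per string.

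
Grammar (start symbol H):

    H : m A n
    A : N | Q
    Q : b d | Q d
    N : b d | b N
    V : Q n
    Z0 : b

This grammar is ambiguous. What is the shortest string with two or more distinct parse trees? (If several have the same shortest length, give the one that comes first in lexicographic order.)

length 4: m b d n has 2 parse trees

Two derivations of m b d n:
  H ⇒ m A n ⇒ m N n ⇒ m b d n
  H ⇒ m A n ⇒ m Q n ⇒ m b d n

m b d n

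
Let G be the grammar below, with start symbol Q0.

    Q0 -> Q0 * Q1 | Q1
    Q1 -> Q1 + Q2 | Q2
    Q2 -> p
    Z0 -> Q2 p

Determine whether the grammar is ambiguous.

Unambiguous

Only Q0, Q1, Q2 are reachable from Q0; ignoring the rest: The grammar is stratified — Q0 handles '*' (left-recursive), Q1 handles '+', Q2 atoms. Each operator has a fixed associativity and precedence level, so every string has one parse.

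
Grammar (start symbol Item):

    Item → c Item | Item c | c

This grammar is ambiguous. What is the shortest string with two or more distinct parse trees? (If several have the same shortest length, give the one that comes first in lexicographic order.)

length 1: no string has ≥2 trees
length 2: c c has 2 parse trees

Two derivations of c c:
  Item ⇒ c Item ⇒ c c
  Item ⇒ Item c ⇒ c c

c c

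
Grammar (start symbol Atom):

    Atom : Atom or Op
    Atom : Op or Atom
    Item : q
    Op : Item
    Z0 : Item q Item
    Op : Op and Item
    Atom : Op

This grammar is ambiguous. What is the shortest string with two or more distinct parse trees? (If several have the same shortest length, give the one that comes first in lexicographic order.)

length 1: no string has ≥2 trees
length 3: q or q has 2 parse trees

Two derivations of q or q:
  Atom ⇒ Atom or Op ⇒ Op or Op ⇒ Item or Op ⇒ q or Op ⇒ q or Item ⇒ q or q
  Atom ⇒ Op or Atom ⇒ Item or Atom ⇒ q or Atom ⇒ q or Op ⇒ q or Item ⇒ q or q

q or q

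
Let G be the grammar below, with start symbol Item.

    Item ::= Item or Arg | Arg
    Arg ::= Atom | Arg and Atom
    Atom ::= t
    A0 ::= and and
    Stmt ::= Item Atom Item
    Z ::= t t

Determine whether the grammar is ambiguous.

Unambiguous

Only Item, Arg, Atom are reachable from Item; ignoring the rest: The grammar is stratified — Item handles 'or' (left-recursive), Arg handles 'and', Atom atoms. Each operator has a fixed associativity and precedence level, so every string has one parse.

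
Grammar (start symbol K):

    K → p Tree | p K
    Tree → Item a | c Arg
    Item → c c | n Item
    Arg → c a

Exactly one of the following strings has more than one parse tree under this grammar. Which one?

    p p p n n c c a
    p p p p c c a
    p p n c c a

p p p p c c a

p p p n n c c a: 1 tree
p p p p c c a: 2 trees
p p n c c a: 1 tree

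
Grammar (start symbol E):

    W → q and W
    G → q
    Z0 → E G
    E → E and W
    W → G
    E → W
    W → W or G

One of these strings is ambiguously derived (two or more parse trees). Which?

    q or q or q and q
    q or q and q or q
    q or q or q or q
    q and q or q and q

q and q or q and q

q or q or q and q: 1 tree
q or q and q or q: 1 tree
q or q or q or q: 1 tree
q and q or q and q: 3 trees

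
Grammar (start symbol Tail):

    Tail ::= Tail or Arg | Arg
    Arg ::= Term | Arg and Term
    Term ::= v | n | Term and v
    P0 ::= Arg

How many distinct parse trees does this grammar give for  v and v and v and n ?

4

Parse trees for v and v and v and n:
  [Tail [Arg [Arg [Term [Term [Term v] and v] and v]] and [Term n]]]
  [Tail [Arg [Arg [Arg [Term v]] and [Term [Term v] and v]] and [Term n]]]
  [Tail [Arg [Arg [Arg [Term [Term v] and v]] and [Term v]] and [Term n]]]
  [Tail [Arg [Arg [Arg [Arg [Term v]] and [Term v]] and [Term v]] and [Term n]]]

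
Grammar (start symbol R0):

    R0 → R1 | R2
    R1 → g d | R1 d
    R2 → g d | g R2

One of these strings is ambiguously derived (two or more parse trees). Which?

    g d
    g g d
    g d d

g d

g d: 2 trees
g g d: 1 tree
g d d: 1 tree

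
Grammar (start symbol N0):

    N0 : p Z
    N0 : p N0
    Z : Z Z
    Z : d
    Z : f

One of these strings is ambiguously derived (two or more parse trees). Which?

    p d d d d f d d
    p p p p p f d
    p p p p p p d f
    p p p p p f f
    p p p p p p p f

p d d d d f d d: 132 trees
p p p p p f d: 1 tree
p p p p p p d f: 1 tree
p p p p p f f: 1 tree
p p p p p p p f: 1 tree

p d d d d f d d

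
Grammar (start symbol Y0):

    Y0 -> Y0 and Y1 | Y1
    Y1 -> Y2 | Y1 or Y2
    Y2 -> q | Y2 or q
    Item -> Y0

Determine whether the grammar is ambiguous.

Witness: q or q

Derivation 1: Y0 ⇒ Y1 ⇒ Y2 ⇒ Y2 or q ⇒ q or q
Derivation 2: Y0 ⇒ Y1 ⇒ Y1 or Y2 ⇒ Y2 or Y2 ⇒ q or Y2 ⇒ q or q

Two distinct leftmost derivations for the same string.

Ambiguous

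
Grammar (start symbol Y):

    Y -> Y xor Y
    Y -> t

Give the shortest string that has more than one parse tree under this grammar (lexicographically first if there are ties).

length 1: no string has ≥2 trees
length 3: no string has ≥2 trees
length 5: t xor t xor t has 2 parse trees

Two derivations of t xor t xor t:
  Y ⇒ Y xor Y ⇒ Y xor Y xor Y ⇒ t xor Y xor Y ⇒ t xor t xor Y ⇒ t xor t xor t
  Y ⇒ Y xor Y ⇒ t xor Y ⇒ t xor Y xor Y ⇒ t xor t xor Y ⇒ t xor t xor t

t xor t xor t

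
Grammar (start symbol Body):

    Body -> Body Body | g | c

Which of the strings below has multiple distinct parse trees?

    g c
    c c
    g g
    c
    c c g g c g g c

c c g g c g g c

g c: 1 tree
c c: 1 tree
g g: 1 tree
c: 1 tree
c c g g c g g c: 429 trees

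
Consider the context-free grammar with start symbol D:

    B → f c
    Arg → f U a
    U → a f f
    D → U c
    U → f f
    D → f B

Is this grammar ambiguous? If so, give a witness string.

Witness: f f c

Derivation 1: D ⇒ U c ⇒ f f c
Derivation 2: D ⇒ f B ⇒ f f c

Two distinct leftmost derivations for the same string.

Ambiguous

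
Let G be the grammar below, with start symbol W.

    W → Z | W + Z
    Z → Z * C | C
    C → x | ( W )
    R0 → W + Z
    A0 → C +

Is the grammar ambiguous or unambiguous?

Only W, Z, C are reachable from W; ignoring the rest: This is a standard precedence ladder (W over Z over C), with each level left-recursive on its own operator ('+' at W, '*' at Z). That structure is LR(1), hence unambiguous.

Unambiguous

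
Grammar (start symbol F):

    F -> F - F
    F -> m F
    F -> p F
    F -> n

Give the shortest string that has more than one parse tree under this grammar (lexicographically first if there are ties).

length 1: no string has ≥2 trees
length 2: no string has ≥2 trees
length 3: no string has ≥2 trees
length 4: m n - n has 2 parse trees

Two derivations of m n - n:
  F ⇒ F - F ⇒ m F - F ⇒ m n - F ⇒ m n - n
  F ⇒ m F ⇒ m F - F ⇒ m n - F ⇒ m n - n

m n - n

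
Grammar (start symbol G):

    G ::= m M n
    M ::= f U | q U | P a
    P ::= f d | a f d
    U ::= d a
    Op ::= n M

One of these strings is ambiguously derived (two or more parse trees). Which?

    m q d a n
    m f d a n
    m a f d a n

m q d a n: 1 tree
m f d a n: 2 trees
m a f d a n: 1 tree

m f d a n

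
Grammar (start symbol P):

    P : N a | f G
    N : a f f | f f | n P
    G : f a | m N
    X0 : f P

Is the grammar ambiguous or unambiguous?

Ambiguous

Witness: f f a

Derivation 1: P ⇒ N a ⇒ f f a
Derivation 2: P ⇒ f G ⇒ f f a

Two distinct leftmost derivations for the same string.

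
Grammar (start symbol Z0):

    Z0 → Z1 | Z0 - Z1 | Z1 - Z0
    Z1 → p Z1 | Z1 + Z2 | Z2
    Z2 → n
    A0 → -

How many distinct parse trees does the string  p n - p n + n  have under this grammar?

Parse trees for p n - p n + n:
  [Z0 [Z0 [Z1 p [Z1 [Z2 n]]]] - [Z1 p [Z1 [Z1 [Z2 n]] + [Z2 n]]]]
  [Z0 [Z0 [Z1 p [Z1 [Z2 n]]]] - [Z1 [Z1 p [Z1 [Z2 n]]] + [Z2 n]]]
  [Z0 [Z1 p [Z1 [Z2 n]]] - [Z0 [Z1 p [Z1 [Z1 [Z2 n]] + [Z2 n]]]]]
  [Z0 [Z1 p [Z1 [Z2 n]]] - [Z0 [Z1 [Z1 p [Z1 [Z2 n]]] + [Z2 n]]]]

4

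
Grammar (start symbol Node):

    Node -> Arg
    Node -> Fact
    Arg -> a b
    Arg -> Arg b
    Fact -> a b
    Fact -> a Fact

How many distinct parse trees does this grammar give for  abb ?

1

Parse trees for abb:
  [Node [Arg [Arg a b] b]]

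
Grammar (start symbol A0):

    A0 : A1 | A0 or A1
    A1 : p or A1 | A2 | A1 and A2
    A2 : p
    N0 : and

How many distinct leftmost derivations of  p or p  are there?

Parse trees for p or p:
  [A0 [A1 p or [A1 [A2 p]]]]
  [A0 [A0 [A1 [A2 p]]] or [A1 [A2 p]]]

2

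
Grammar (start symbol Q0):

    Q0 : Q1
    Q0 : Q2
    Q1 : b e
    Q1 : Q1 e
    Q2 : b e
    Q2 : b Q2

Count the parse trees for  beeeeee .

1

Parse trees for beeeeee:
  [Q0 [Q1 [Q1 [Q1 [Q1 [Q1 [Q1 b e] e] e] e] e] e]]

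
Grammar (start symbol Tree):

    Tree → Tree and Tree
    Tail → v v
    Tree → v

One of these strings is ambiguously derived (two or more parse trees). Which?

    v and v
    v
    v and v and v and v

v and v: 1 tree
v: 1 tree
v and v and v and v: 5 trees

v and v and v and v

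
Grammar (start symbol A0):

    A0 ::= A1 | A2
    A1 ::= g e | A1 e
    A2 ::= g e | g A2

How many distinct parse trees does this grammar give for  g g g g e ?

1

Parse trees for g g g g e:
  [A0 [A2 g [A2 g [A2 g [A2 g e]]]]]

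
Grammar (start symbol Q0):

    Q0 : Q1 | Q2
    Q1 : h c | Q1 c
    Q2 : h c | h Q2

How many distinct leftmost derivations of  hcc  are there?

Parse trees for hcc:
  [Q0 [Q1 [Q1 h c] c]]

1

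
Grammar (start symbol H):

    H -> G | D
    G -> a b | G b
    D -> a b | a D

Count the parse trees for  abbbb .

1

Parse trees for abbbb:
  [H [G [G [G [G a b] b] b] b]]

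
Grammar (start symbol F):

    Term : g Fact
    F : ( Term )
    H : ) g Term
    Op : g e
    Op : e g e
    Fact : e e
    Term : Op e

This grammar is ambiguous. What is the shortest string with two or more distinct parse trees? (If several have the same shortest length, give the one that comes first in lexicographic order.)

length 5: ( g e e ) has 2 parse trees

Two derivations of ( g e e ):
  F ⇒ ( Term ) ⇒ ( g Fact ) ⇒ ( g e e )
  F ⇒ ( Term ) ⇒ ( Op e ) ⇒ ( g e e )

( g e e )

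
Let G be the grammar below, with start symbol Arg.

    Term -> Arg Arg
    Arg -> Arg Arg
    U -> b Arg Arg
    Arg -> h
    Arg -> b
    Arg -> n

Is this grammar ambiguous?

Witness: b b b

Derivation 1: Arg ⇒ Arg Arg ⇒ Arg Arg Arg ⇒ b Arg Arg ⇒ b b Arg ⇒ b b b
Derivation 2: Arg ⇒ Arg Arg ⇒ b Arg ⇒ b Arg Arg ⇒ b b Arg ⇒ b b b

Two distinct leftmost derivations for the same string.

Ambiguous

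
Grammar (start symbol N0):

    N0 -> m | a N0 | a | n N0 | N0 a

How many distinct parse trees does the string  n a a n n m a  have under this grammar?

6

Parse trees for n a a n n m a:
  [N0 n [N0 a [N0 a [N0 n [N0 n [N0 [N0 m] a]]]]]]
  [N0 n [N0 a [N0 a [N0 n [N0 [N0 n [N0 m]] a]]]]]
  [N0 n [N0 a [N0 a [N0 [N0 n [N0 n [N0 m]]] a]]]]
  [N0 n [N0 a [N0 [N0 a [N0 n [N0 n [N0 m]]]] a]]]
  [N0 n [N0 [N0 a [N0 a [N0 n [N0 n [N0 m]]]]] a]]
  [N0 [N0 n [N0 a [N0 a [N0 n [N0 n [N0 m]]]]]] a]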